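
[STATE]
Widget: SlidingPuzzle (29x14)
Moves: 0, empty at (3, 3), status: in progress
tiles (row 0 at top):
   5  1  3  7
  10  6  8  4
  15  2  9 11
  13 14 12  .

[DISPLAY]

┌────┬────┬────┬────┐        
│  5 │  1 │  3 │  7 │        
├────┼────┼────┼────┤        
│ 10 │  6 │  8 │  4 │        
├────┼────┼────┼────┤        
│ 15 │  2 │  9 │ 11 │        
├────┼────┼────┼────┤        
│ 13 │ 14 │ 12 │    │        
└────┴────┴────┴────┘        
Moves: 0                     
                             
                             
                             
                             


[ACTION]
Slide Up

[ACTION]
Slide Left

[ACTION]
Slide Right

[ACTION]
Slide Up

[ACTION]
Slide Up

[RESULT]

┌────┬────┬────┬────┐        
│  5 │  1 │  3 │  7 │        
├────┼────┼────┼────┤        
│ 10 │  6 │  8 │  4 │        
├────┼────┼────┼────┤        
│ 15 │  2 │  9 │ 11 │        
├────┼────┼────┼────┤        
│ 13 │ 14 │    │ 12 │        
└────┴────┴────┴────┘        
Moves: 1                     
                             
                             
                             
                             


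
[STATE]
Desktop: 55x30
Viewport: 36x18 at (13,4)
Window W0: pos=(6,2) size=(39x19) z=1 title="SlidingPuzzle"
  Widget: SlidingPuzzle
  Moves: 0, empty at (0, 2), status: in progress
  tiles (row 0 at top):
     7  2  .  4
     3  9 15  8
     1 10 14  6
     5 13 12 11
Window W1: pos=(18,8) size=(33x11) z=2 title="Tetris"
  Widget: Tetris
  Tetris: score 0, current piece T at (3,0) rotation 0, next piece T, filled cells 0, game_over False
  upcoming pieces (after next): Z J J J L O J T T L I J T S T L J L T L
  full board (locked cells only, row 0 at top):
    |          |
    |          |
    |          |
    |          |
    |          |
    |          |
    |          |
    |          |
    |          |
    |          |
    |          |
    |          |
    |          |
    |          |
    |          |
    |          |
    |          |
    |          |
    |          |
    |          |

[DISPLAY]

───────────────────────────────┨    
────┬────┬────┐                ┃    
  2 │    │  4 │                ┃    
────┼────┼────┤                ┃    
  9 │┏━━━━━━━━━━━━━━━━━━━━━━━━━━━━━━
────┼┃ Tetris                       
 10 │┠──────────────────────────────
────┼┃          │Next:              
 13 │┃          │ ▒                 
────┴┃          │▒▒▒                
 0   ┃          │                   
     ┃          │                   
     ┃          │                   
     ┃          │Score:             
     ┗━━━━━━━━━━━━━━━━━━━━━━━━━━━━━━
                               ┃    
━━━━━━━━━━━━━━━━━━━━━━━━━━━━━━━┛    
                                    


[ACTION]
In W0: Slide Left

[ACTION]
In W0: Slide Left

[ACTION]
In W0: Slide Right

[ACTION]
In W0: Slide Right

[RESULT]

───────────────────────────────┨    
────┬────┬────┐                ┃    
    │  2 │  4 │                ┃    
────┼────┼────┤                ┃    
  9 │┏━━━━━━━━━━━━━━━━━━━━━━━━━━━━━━
────┼┃ Tetris                       
 10 │┠──────────────────────────────
────┼┃          │Next:              
 13 │┃          │ ▒                 
────┴┃          │▒▒▒                
 3   ┃          │                   
     ┃          │                   
     ┃          │                   
     ┃          │Score:             
     ┗━━━━━━━━━━━━━━━━━━━━━━━━━━━━━━
                               ┃    
━━━━━━━━━━━━━━━━━━━━━━━━━━━━━━━┛    
                                    


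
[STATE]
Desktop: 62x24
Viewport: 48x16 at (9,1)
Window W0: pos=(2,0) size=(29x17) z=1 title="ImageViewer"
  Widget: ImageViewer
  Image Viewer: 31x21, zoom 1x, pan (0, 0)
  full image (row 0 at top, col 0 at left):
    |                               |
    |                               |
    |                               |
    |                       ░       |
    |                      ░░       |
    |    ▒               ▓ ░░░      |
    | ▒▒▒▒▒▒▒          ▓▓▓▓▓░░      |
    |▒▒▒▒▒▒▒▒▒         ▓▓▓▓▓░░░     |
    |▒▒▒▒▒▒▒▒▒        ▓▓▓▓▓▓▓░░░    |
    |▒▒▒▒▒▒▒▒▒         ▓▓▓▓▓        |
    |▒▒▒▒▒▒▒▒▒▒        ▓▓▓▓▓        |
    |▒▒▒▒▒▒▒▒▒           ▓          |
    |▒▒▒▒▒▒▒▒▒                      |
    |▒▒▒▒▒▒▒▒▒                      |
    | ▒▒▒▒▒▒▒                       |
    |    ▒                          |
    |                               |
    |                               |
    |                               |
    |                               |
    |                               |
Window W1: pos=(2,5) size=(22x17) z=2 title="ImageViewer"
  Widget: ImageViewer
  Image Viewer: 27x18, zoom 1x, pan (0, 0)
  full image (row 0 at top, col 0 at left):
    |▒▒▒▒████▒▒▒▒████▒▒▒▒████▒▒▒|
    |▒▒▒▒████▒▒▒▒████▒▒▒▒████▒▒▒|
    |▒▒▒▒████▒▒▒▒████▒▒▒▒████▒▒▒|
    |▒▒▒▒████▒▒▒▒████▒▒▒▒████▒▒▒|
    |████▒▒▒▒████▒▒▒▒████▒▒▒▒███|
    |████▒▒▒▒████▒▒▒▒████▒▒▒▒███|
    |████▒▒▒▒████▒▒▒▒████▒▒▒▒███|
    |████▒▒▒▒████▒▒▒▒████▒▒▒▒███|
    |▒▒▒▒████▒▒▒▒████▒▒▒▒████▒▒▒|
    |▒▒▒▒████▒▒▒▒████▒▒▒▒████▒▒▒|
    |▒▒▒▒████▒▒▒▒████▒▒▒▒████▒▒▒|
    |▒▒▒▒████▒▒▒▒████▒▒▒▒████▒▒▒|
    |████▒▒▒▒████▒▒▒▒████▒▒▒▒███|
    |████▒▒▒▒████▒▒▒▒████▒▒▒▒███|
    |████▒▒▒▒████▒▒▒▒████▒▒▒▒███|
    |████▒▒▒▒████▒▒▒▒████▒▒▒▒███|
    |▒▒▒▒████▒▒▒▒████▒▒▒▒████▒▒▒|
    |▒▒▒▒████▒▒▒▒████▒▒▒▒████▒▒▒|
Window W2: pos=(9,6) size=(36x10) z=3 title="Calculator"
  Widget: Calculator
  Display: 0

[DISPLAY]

Viewer               ┃                          
─────────────────────┨                          
                     ┃                          
                     ┃                          
━━━━━━━━━━━━━━┓      ┃                          
┏━━━━━━━━━━━━━━━━━━━━━━━━━━━━━━━━━━┓            
┃ Calculator                       ┃            
┠──────────────────────────────────┨            
┃                                 0┃            
┃┌───┬───┬───┬───┐                 ┃            
┃│ 7 │ 8 │ 9 │ ÷ │                 ┃            
┃├───┼───┼───┼───┤                 ┃            
┃│ 4 │ 5 │ 6 │ × │                 ┃            
┃└───┴───┴───┴───┘                 ┃            
┗━━━━━━━━━━━━━━━━━━━━━━━━━━━━━━━━━━┛            
██▒▒▒▒████▒▒▒▒┃━━━━━━┛                          


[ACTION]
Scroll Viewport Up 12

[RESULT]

━━━━━━━━━━━━━━━━━━━━━┓                          
Viewer               ┃                          
─────────────────────┨                          
                     ┃                          
                     ┃                          
━━━━━━━━━━━━━━┓      ┃                          
┏━━━━━━━━━━━━━━━━━━━━━━━━━━━━━━━━━━┓            
┃ Calculator                       ┃            
┠──────────────────────────────────┨            
┃                                 0┃            
┃┌───┬───┬───┬───┐                 ┃            
┃│ 7 │ 8 │ 9 │ ÷ │                 ┃            
┃├───┼───┼───┼───┤                 ┃            
┃│ 4 │ 5 │ 6 │ × │                 ┃            
┃└───┴───┴───┴───┘                 ┃            
┗━━━━━━━━━━━━━━━━━━━━━━━━━━━━━━━━━━┛            


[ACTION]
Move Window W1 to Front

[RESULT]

━━━━━━━━━━━━━━━━━━━━━┓                          
Viewer               ┃                          
─────────────────────┨                          
                     ┃                          
                     ┃                          
━━━━━━━━━━━━━━┓      ┃                          
Viewer        ┃━━━━━━━━━━━━━━━━━━━━┓            
──────────────┨                    ┃            
██▒▒▒▒████▒▒▒▒┃────────────────────┨            
██▒▒▒▒████▒▒▒▒┃                   0┃            
██▒▒▒▒████▒▒▒▒┃──┐                 ┃            
██▒▒▒▒████▒▒▒▒┃÷ │                 ┃            
▒▒████▒▒▒▒████┃──┤                 ┃            
▒▒████▒▒▒▒████┃× │                 ┃            
▒▒████▒▒▒▒████┃──┘                 ┃            
▒▒████▒▒▒▒████┃━━━━━━━━━━━━━━━━━━━━┛            


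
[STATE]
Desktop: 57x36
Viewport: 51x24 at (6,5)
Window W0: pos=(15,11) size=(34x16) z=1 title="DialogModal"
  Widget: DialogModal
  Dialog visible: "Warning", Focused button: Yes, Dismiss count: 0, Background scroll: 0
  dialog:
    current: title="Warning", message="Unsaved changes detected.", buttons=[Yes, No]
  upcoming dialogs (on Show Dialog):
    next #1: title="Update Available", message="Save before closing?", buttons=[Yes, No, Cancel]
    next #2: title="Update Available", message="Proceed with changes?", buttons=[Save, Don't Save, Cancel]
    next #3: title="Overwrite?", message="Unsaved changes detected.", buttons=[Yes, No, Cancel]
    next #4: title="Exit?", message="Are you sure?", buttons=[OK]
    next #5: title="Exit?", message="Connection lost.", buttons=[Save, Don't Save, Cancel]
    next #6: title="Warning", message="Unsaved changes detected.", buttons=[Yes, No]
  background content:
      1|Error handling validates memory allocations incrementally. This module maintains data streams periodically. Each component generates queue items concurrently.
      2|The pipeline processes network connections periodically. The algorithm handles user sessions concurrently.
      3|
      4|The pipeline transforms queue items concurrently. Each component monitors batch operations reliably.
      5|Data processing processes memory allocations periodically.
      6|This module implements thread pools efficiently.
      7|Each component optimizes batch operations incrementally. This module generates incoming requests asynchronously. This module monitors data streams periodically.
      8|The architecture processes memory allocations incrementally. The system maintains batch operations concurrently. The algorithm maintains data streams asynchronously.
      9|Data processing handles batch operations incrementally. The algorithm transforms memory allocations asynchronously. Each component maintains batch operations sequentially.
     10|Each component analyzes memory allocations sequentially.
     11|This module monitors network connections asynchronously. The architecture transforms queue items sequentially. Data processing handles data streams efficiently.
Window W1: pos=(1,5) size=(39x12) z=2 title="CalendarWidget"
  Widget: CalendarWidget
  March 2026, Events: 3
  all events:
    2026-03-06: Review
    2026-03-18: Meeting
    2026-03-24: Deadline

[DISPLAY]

━━━━━━━━━━━━━━━━━━━━━━━━━━━━━━━━━┓                 
endarWidget                      ┃                 
─────────────────────────────────┨                 
          March 2026             ┃                 
u We Th Fr Sa Su                 ┃                 
               1                 ┃                 
3  4  5  6*  7  8                ┃━━━━━━━━┓        
0 11 12 13 14 15                 ┃        ┃        
7 18* 19 20 21 22                ┃────────┨        
4* 25 26 27 28 29                ┃ memory ┃        
1                                ┃etwork c┃        
━━━━━━━━━━━━━━━━━━━━━━━━━━━━━━━━━┛        ┃        
         ┃Th┌──────────────────────────┐it┃        
         ┃Da│         Warning          │ry┃        
         ┃Th│Unsaved changes detected. │po┃        
         ┃Ea│        [Yes]  No         │ o┃        
         ┃Th└──────────────────────────┘or┃        
         ┃Data processing handles batch op┃        
         ┃Each component analyzes memory a┃        
         ┃This module monitors network con┃        
         ┃                                ┃        
         ┗━━━━━━━━━━━━━━━━━━━━━━━━━━━━━━━━┛        
                                                   
                                                   


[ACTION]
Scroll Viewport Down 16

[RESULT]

0 11 12 13 14 15                 ┃        ┃        
7 18* 19 20 21 22                ┃────────┨        
4* 25 26 27 28 29                ┃ memory ┃        
1                                ┃etwork c┃        
━━━━━━━━━━━━━━━━━━━━━━━━━━━━━━━━━┛        ┃        
         ┃Th┌──────────────────────────┐it┃        
         ┃Da│         Warning          │ry┃        
         ┃Th│Unsaved changes detected. │po┃        
         ┃Ea│        [Yes]  No         │ o┃        
         ┃Th└──────────────────────────┘or┃        
         ┃Data processing handles batch op┃        
         ┃Each component analyzes memory a┃        
         ┃This module monitors network con┃        
         ┃                                ┃        
         ┗━━━━━━━━━━━━━━━━━━━━━━━━━━━━━━━━┛        
                                                   
                                                   
                                                   
                                                   
                                                   
                                                   
                                                   
                                                   
                                                   


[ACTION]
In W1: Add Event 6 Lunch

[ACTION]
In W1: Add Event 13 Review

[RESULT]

0 11 12 13* 14 15                ┃        ┃        
7 18* 19 20 21 22                ┃────────┨        
4* 25 26 27 28 29                ┃ memory ┃        
1                                ┃etwork c┃        
━━━━━━━━━━━━━━━━━━━━━━━━━━━━━━━━━┛        ┃        
         ┃Th┌──────────────────────────┐it┃        
         ┃Da│         Warning          │ry┃        
         ┃Th│Unsaved changes detected. │po┃        
         ┃Ea│        [Yes]  No         │ o┃        
         ┃Th└──────────────────────────┘or┃        
         ┃Data processing handles batch op┃        
         ┃Each component analyzes memory a┃        
         ┃This module monitors network con┃        
         ┃                                ┃        
         ┗━━━━━━━━━━━━━━━━━━━━━━━━━━━━━━━━┛        
                                                   
                                                   
                                                   
                                                   
                                                   
                                                   
                                                   
                                                   
                                                   


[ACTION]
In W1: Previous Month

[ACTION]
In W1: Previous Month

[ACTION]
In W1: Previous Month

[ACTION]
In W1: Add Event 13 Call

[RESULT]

6 17 18 19 20 21                 ┃        ┃        
3 24 25 26 27 28                 ┃────────┨        
0 31                             ┃ memory ┃        
                                 ┃etwork c┃        
━━━━━━━━━━━━━━━━━━━━━━━━━━━━━━━━━┛        ┃        
         ┃Th┌──────────────────────────┐it┃        
         ┃Da│         Warning          │ry┃        
         ┃Th│Unsaved changes detected. │po┃        
         ┃Ea│        [Yes]  No         │ o┃        
         ┃Th└──────────────────────────┘or┃        
         ┃Data processing handles batch op┃        
         ┃Each component analyzes memory a┃        
         ┃This module monitors network con┃        
         ┃                                ┃        
         ┗━━━━━━━━━━━━━━━━━━━━━━━━━━━━━━━━┛        
                                                   
                                                   
                                                   
                                                   
                                                   
                                                   
                                                   
                                                   
                                                   


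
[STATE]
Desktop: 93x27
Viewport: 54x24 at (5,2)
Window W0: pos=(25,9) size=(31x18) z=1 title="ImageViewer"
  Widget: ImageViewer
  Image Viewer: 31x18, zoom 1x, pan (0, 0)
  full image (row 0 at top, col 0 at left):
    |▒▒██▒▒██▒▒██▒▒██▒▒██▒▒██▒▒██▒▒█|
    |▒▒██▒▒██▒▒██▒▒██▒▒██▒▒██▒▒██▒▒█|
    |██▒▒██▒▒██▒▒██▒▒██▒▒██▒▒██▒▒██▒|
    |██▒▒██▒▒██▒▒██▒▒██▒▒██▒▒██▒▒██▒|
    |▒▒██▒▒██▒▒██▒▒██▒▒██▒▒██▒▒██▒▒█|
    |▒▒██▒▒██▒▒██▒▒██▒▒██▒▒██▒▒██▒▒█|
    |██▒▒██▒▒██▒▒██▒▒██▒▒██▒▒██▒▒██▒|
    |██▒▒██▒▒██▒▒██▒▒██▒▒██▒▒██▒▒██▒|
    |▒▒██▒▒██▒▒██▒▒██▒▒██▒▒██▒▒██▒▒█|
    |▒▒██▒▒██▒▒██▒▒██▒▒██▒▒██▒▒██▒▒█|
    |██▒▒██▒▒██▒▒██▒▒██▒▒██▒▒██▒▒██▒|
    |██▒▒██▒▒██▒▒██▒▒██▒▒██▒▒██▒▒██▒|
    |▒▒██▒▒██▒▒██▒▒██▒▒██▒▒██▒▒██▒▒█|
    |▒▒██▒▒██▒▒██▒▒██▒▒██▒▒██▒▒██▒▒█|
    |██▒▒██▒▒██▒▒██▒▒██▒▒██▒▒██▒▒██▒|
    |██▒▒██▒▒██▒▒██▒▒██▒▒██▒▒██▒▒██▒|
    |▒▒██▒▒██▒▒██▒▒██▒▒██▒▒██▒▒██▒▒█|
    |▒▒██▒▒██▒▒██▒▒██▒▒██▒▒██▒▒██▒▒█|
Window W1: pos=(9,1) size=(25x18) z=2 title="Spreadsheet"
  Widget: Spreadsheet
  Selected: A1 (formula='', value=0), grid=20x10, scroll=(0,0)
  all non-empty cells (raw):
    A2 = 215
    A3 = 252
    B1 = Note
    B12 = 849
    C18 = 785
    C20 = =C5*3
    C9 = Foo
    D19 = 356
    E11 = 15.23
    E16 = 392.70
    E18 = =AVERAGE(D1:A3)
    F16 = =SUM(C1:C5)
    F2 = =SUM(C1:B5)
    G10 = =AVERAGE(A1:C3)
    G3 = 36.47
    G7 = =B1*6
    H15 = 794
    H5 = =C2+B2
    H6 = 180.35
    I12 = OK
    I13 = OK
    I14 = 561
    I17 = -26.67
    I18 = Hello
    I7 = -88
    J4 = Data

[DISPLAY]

    ┃ Spreadsheet           ┃                         
    ┠───────────────────────┨                         
    ┃A1:                    ┃                         
    ┃       A       B       ┃                         
    ┃-----------------------┃                         
    ┃  1      [0]Note       ┃                         
    ┃  2      215       0   ┃                         
    ┃  3      252       0   ┃━━━━━━━━━━━━━━━━━━━━━┓   
    ┃  4        0       0   ┃ewer                 ┃   
    ┃  5        0       0   ┃─────────────────────┨   
    ┃  6        0       0   ┃▒▒██▒▒██▒▒██▒▒██▒▒██▒┃   
    ┃  7        0       0   ┃▒▒██▒▒██▒▒██▒▒██▒▒██▒┃   
    ┃  8        0       0   ┃██▒▒██▒▒██▒▒██▒▒██▒▒█┃   
    ┃  9        0       0Foo┃██▒▒██▒▒██▒▒██▒▒██▒▒█┃   
    ┃ 10        0       0   ┃▒▒██▒▒██▒▒██▒▒██▒▒██▒┃   
    ┃ 11        0       0   ┃▒▒██▒▒██▒▒██▒▒██▒▒██▒┃   
    ┗━━━━━━━━━━━━━━━━━━━━━━━┛██▒▒██▒▒██▒▒██▒▒██▒▒█┃   
                    ┃██▒▒██▒▒██▒▒██▒▒██▒▒██▒▒██▒▒█┃   
                    ┃▒▒██▒▒██▒▒██▒▒██▒▒██▒▒██▒▒██▒┃   
                    ┃▒▒██▒▒██▒▒██▒▒██▒▒██▒▒██▒▒██▒┃   
                    ┃██▒▒██▒▒██▒▒██▒▒██▒▒██▒▒██▒▒█┃   
                    ┃██▒▒██▒▒██▒▒██▒▒██▒▒██▒▒██▒▒█┃   
                    ┃▒▒██▒▒██▒▒██▒▒██▒▒██▒▒██▒▒██▒┃   
                    ┃▒▒██▒▒██▒▒██▒▒██▒▒██▒▒██▒▒██▒┃   


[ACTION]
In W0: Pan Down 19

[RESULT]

    ┃ Spreadsheet           ┃                         
    ┠───────────────────────┨                         
    ┃A1:                    ┃                         
    ┃       A       B       ┃                         
    ┃-----------------------┃                         
    ┃  1      [0]Note       ┃                         
    ┃  2      215       0   ┃                         
    ┃  3      252       0   ┃━━━━━━━━━━━━━━━━━━━━━┓   
    ┃  4        0       0   ┃ewer                 ┃   
    ┃  5        0       0   ┃─────────────────────┨   
    ┃  6        0       0   ┃                     ┃   
    ┃  7        0       0   ┃                     ┃   
    ┃  8        0       0   ┃                     ┃   
    ┃  9        0       0Foo┃                     ┃   
    ┃ 10        0       0   ┃                     ┃   
    ┃ 11        0       0   ┃                     ┃   
    ┗━━━━━━━━━━━━━━━━━━━━━━━┛                     ┃   
                    ┃                             ┃   
                    ┃                             ┃   
                    ┃                             ┃   
                    ┃                             ┃   
                    ┃                             ┃   
                    ┃                             ┃   
                    ┃                             ┃   


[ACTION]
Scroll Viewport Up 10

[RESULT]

                                                      
    ┏━━━━━━━━━━━━━━━━━━━━━━━┓                         
    ┃ Spreadsheet           ┃                         
    ┠───────────────────────┨                         
    ┃A1:                    ┃                         
    ┃       A       B       ┃                         
    ┃-----------------------┃                         
    ┃  1      [0]Note       ┃                         
    ┃  2      215       0   ┃                         
    ┃  3      252       0   ┃━━━━━━━━━━━━━━━━━━━━━┓   
    ┃  4        0       0   ┃ewer                 ┃   
    ┃  5        0       0   ┃─────────────────────┨   
    ┃  6        0       0   ┃                     ┃   
    ┃  7        0       0   ┃                     ┃   
    ┃  8        0       0   ┃                     ┃   
    ┃  9        0       0Foo┃                     ┃   
    ┃ 10        0       0   ┃                     ┃   
    ┃ 11        0       0   ┃                     ┃   
    ┗━━━━━━━━━━━━━━━━━━━━━━━┛                     ┃   
                    ┃                             ┃   
                    ┃                             ┃   
                    ┃                             ┃   
                    ┃                             ┃   
                    ┃                             ┃   


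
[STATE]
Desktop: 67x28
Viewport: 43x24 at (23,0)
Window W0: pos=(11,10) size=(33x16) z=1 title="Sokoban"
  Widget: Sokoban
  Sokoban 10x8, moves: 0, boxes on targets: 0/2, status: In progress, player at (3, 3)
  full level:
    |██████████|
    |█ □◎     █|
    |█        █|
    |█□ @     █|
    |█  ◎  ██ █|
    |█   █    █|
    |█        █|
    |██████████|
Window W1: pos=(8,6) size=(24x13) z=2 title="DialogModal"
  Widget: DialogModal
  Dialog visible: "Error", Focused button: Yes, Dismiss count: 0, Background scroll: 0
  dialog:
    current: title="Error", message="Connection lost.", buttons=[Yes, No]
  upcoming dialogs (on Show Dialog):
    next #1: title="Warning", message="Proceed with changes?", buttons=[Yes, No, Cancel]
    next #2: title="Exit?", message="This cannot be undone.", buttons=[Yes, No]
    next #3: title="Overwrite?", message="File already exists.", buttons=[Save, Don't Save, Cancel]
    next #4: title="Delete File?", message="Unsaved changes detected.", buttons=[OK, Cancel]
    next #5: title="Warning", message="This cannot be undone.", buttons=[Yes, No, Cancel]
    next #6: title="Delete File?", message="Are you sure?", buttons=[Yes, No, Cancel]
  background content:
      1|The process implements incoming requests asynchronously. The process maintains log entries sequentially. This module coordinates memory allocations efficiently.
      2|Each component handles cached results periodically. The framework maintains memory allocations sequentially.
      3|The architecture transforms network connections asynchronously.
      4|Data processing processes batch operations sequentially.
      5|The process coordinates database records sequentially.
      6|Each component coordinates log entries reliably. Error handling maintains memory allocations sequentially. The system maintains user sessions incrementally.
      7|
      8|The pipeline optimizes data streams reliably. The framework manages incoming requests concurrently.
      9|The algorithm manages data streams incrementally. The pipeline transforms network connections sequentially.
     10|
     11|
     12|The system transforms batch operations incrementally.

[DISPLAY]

                                           
                                           
                                           
                                           
                                           
                                           
━━━━━━━━┓                                  
        ┃                                  
────────┨                                  
plements┃                                  
 handles┃━━━━━━━━━━━┓                      
─────┐ns┃           ┃                      
     │es┃───────────┨                      
lost.│te┃           ┃                      
o    │in┃           ┃                      
─────┘  ┃           ┃                      
ptimizes┃           ┃                      
manages ┃           ┃                      
━━━━━━━━┛           ┃                      
                    ┃                      
                    ┃                      
/2                  ┃                      
                    ┃                      
                    ┃                      


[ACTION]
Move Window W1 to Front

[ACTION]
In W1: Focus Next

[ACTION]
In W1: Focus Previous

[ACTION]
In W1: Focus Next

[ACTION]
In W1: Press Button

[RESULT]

                                           
                                           
                                           
                                           
                                           
                                           
━━━━━━━━┓                                  
        ┃                                  
────────┨                                  
plements┃                                  
 handles┃━━━━━━━━━━━┓                      
re trans┃           ┃                      
g proces┃───────────┨                      
ordinate┃           ┃                      
 coordin┃           ┃                      
        ┃           ┃                      
ptimizes┃           ┃                      
manages ┃           ┃                      
━━━━━━━━┛           ┃                      
                    ┃                      
                    ┃                      
/2                  ┃                      
                    ┃                      
                    ┃                      


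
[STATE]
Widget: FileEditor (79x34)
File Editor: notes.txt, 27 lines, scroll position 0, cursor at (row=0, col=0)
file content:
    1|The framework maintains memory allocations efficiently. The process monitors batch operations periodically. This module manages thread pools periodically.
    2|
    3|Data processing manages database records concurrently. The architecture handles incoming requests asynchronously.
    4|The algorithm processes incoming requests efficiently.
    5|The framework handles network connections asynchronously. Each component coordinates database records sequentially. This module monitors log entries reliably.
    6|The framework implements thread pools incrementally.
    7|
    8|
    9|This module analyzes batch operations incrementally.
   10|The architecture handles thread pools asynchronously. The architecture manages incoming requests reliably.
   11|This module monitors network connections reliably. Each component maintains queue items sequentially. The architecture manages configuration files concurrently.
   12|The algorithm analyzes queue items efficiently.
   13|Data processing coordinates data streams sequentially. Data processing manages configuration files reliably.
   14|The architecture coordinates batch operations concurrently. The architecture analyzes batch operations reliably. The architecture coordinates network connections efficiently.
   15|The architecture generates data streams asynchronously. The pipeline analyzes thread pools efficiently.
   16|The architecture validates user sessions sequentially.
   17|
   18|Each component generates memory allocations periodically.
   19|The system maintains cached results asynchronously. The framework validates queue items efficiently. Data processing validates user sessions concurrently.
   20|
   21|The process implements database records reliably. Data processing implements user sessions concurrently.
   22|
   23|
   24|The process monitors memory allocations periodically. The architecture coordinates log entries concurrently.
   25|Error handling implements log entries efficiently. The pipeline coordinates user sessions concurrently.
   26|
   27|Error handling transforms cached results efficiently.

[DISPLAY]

█he framework maintains memory allocations efficiently. The process monitors b▲
                                                                              █
Data processing manages database records concurrently. The architecture handle░
The algorithm processes incoming requests efficiently.                        ░
The framework handles network connections asynchronously. Each component coord░
The framework implements thread pools incrementally.                          ░
                                                                              ░
                                                                              ░
This module analyzes batch operations incrementally.                          ░
The architecture handles thread pools asynchronously. The architecture manages░
This module monitors network connections reliably. Each component maintains qu░
The algorithm analyzes queue items efficiently.                               ░
Data processing coordinates data streams sequentially. Data processing manages░
The architecture coordinates batch operations concurrently. The architecture a░
The architecture generates data streams asynchronously. The pipeline analyzes ░
The architecture validates user sessions sequentially.                        ░
                                                                              ░
Each component generates memory allocations periodically.                     ░
The system maintains cached results asynchronously. The framework validates qu░
                                                                              ░
The process implements database records reliably. Data processing implements u░
                                                                              ░
                                                                              ░
The process monitors memory allocations periodically. The architecture coordin░
Error handling implements log entries efficiently. The pipeline coordinates us░
                                                                              ░
Error handling transforms cached results efficiently.                         ░
                                                                              ░
                                                                              ░
                                                                              ░
                                                                              ░
                                                                              ░
                                                                              ░
                                                                              ▼


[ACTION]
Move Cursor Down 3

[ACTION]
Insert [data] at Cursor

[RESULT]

The framework maintains memory allocations efficiently. The process monitors b▲
                                                                              █
Data processing manages database records concurrently. The architecture handle░
data█he algorithm processes incoming requests efficiently.                    ░
The framework handles network connections asynchronously. Each component coord░
The framework implements thread pools incrementally.                          ░
                                                                              ░
                                                                              ░
This module analyzes batch operations incrementally.                          ░
The architecture handles thread pools asynchronously. The architecture manages░
This module monitors network connections reliably. Each component maintains qu░
The algorithm analyzes queue items efficiently.                               ░
Data processing coordinates data streams sequentially. Data processing manages░
The architecture coordinates batch operations concurrently. The architecture a░
The architecture generates data streams asynchronously. The pipeline analyzes ░
The architecture validates user sessions sequentially.                        ░
                                                                              ░
Each component generates memory allocations periodically.                     ░
The system maintains cached results asynchronously. The framework validates qu░
                                                                              ░
The process implements database records reliably. Data processing implements u░
                                                                              ░
                                                                              ░
The process monitors memory allocations periodically. The architecture coordin░
Error handling implements log entries efficiently. The pipeline coordinates us░
                                                                              ░
Error handling transforms cached results efficiently.                         ░
                                                                              ░
                                                                              ░
                                                                              ░
                                                                              ░
                                                                              ░
                                                                              ░
                                                                              ▼
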